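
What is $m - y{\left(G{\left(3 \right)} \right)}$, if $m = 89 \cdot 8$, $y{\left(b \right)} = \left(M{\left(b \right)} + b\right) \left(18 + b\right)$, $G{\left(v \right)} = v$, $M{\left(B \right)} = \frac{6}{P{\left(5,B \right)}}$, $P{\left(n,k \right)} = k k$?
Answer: $635$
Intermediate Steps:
$P{\left(n,k \right)} = k^{2}$
$M{\left(B \right)} = \frac{6}{B^{2}}$
$y{\left(b \right)} = \left(18 + b\right) \left(b + \frac{6}{b^{2}}\right)$ ($y{\left(b \right)} = \left(\frac{6}{b^{2}} + b\right) \left(18 + b\right) = \left(b + \frac{6}{b^{2}}\right) \left(18 + b\right) = \left(18 + b\right) \left(b + \frac{6}{b^{2}}\right)$)
$m = 712$
$m - y{\left(G{\left(3 \right)} \right)} = 712 - \frac{108 + 6 \cdot 3 + 3^{3} \left(18 + 3\right)}{9} = 712 - \frac{108 + 18 + 27 \cdot 21}{9} = 712 - \frac{108 + 18 + 567}{9} = 712 - \frac{1}{9} \cdot 693 = 712 - 77 = 635$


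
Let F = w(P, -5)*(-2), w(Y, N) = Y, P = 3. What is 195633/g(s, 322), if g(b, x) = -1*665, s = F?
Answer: -195633/665 ≈ -294.19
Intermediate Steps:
F = -6 (F = 3*(-2) = -6)
s = -6
g(b, x) = -665
195633/g(s, 322) = 195633/(-665) = 195633*(-1/665) = -195633/665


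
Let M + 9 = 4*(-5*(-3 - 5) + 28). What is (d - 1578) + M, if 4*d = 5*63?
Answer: -4945/4 ≈ -1236.3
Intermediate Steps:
d = 315/4 (d = (5*63)/4 = (¼)*315 = 315/4 ≈ 78.750)
M = 263 (M = -9 + 4*(-5*(-3 - 5) + 28) = -9 + 4*(-5*(-8) + 28) = -9 + 4*(40 + 28) = -9 + 4*68 = -9 + 272 = 263)
(d - 1578) + M = (315/4 - 1578) + 263 = -5997/4 + 263 = -4945/4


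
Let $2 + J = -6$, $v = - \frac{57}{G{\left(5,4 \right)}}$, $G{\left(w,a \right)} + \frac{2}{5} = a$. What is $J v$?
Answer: $\frac{380}{3} \approx 126.67$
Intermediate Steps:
$G{\left(w,a \right)} = - \frac{2}{5} + a$
$v = - \frac{95}{6}$ ($v = - \frac{57}{- \frac{2}{5} + 4} = - \frac{57}{\frac{18}{5}} = \left(-57\right) \frac{5}{18} = - \frac{95}{6} \approx -15.833$)
$J = -8$ ($J = -2 - 6 = -8$)
$J v = \left(-8\right) \left(- \frac{95}{6}\right) = \frac{380}{3}$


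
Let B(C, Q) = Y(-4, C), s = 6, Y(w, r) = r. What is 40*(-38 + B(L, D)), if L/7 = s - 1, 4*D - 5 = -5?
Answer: -120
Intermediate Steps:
D = 0 (D = 5/4 + (¼)*(-5) = 5/4 - 5/4 = 0)
L = 35 (L = 7*(6 - 1) = 7*5 = 35)
B(C, Q) = C
40*(-38 + B(L, D)) = 40*(-38 + 35) = 40*(-3) = -120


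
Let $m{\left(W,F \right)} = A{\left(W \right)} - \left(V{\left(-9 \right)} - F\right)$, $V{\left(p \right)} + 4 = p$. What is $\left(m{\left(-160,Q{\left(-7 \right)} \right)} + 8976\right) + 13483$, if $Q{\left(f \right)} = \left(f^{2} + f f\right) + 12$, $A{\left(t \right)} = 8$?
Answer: $22590$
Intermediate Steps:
$V{\left(p \right)} = -4 + p$
$Q{\left(f \right)} = 12 + 2 f^{2}$ ($Q{\left(f \right)} = \left(f^{2} + f^{2}\right) + 12 = 2 f^{2} + 12 = 12 + 2 f^{2}$)
$m{\left(W,F \right)} = 21 + F$ ($m{\left(W,F \right)} = 8 - \left(\left(-4 - 9\right) - F\right) = 8 - \left(-13 - F\right) = 8 + \left(13 + F\right) = 21 + F$)
$\left(m{\left(-160,Q{\left(-7 \right)} \right)} + 8976\right) + 13483 = \left(\left(21 + \left(12 + 2 \left(-7\right)^{2}\right)\right) + 8976\right) + 13483 = \left(\left(21 + \left(12 + 2 \cdot 49\right)\right) + 8976\right) + 13483 = \left(\left(21 + \left(12 + 98\right)\right) + 8976\right) + 13483 = \left(\left(21 + 110\right) + 8976\right) + 13483 = \left(131 + 8976\right) + 13483 = 9107 + 13483 = 22590$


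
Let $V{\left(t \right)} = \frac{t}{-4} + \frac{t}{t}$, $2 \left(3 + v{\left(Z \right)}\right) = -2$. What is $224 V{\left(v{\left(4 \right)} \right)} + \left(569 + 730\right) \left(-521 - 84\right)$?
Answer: $-785447$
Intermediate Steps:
$v{\left(Z \right)} = -4$ ($v{\left(Z \right)} = -3 + \frac{1}{2} \left(-2\right) = -3 - 1 = -4$)
$V{\left(t \right)} = 1 - \frac{t}{4}$ ($V{\left(t \right)} = t \left(- \frac{1}{4}\right) + 1 = - \frac{t}{4} + 1 = 1 - \frac{t}{4}$)
$224 V{\left(v{\left(4 \right)} \right)} + \left(569 + 730\right) \left(-521 - 84\right) = 224 \left(1 - -1\right) + \left(569 + 730\right) \left(-521 - 84\right) = 224 \left(1 + 1\right) + 1299 \left(-605\right) = 224 \cdot 2 - 785895 = 448 - 785895 = -785447$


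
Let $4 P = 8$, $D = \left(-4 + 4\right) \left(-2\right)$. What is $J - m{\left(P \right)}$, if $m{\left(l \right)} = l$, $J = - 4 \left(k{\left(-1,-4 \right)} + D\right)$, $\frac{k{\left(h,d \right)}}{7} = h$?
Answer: $26$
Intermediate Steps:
$k{\left(h,d \right)} = 7 h$
$D = 0$ ($D = 0 \left(-2\right) = 0$)
$P = 2$ ($P = \frac{1}{4} \cdot 8 = 2$)
$J = 28$ ($J = - 4 \left(7 \left(-1\right) + 0\right) = - 4 \left(-7 + 0\right) = \left(-4\right) \left(-7\right) = 28$)
$J - m{\left(P \right)} = 28 - 2 = 26$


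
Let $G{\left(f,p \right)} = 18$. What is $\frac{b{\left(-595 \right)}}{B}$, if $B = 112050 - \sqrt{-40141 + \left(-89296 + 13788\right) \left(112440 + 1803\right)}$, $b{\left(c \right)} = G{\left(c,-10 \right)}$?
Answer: $\frac{403380}{4236300617} + \frac{18 i \sqrt{8626300585}}{21181503085} \approx 9.522 \cdot 10^{-5} + 7.8927 \cdot 10^{-5} i$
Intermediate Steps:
$b{\left(c \right)} = 18$
$B = 112050 - i \sqrt{8626300585}$ ($B = 112050 - \sqrt{-40141 - 8626260444} = 112050 - \sqrt{-8626300585} = 112050 - i \sqrt{8626300585} \approx 1.1205 \cdot 10^{5} - 92878.0 i$)
$\frac{b{\left(-595 \right)}}{B} = \frac{18}{112050 - i \sqrt{8626300585}}$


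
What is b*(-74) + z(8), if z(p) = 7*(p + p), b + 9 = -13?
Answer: 1740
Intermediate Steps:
b = -22 (b = -9 - 13 = -22)
z(p) = 14*p (z(p) = 7*(2*p) = 14*p)
b*(-74) + z(8) = -22*(-74) + 14*8 = 1628 + 112 = 1740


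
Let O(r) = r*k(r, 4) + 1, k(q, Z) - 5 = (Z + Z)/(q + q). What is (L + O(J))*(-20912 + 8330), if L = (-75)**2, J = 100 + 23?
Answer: -78574590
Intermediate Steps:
J = 123
k(q, Z) = 5 + Z/q (k(q, Z) = 5 + (Z + Z)/(q + q) = 5 + (2*Z)/((2*q)) = 5 + (2*Z)*(1/(2*q)) = 5 + Z/q)
L = 5625
O(r) = 1 + r*(5 + 4/r) (O(r) = r*(5 + 4/r) + 1 = 1 + r*(5 + 4/r))
(L + O(J))*(-20912 + 8330) = (5625 + (5 + 5*123))*(-20912 + 8330) = (5625 + (5 + 615))*(-12582) = (5625 + 620)*(-12582) = 6245*(-12582) = -78574590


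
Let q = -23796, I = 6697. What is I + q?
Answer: -17099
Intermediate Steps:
I + q = 6697 - 23796 = -17099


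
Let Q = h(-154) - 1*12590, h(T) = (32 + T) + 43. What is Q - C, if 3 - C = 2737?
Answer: -9935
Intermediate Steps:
h(T) = 75 + T
C = -2734 (C = 3 - 1*2737 = 3 - 2737 = -2734)
Q = -12669 (Q = (75 - 154) - 1*12590 = -79 - 12590 = -12669)
Q - C = -12669 - 1*(-2734) = -12669 + 2734 = -9935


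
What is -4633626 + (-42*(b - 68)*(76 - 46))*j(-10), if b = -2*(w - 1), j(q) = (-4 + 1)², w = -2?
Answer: -3930546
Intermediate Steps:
j(q) = 9 (j(q) = (-3)² = 9)
b = 6 (b = -2*(-2 - 1) = -2*(-3) = 6)
-4633626 + (-42*(b - 68)*(76 - 46))*j(-10) = -4633626 - 42*(6 - 68)*(76 - 46)*9 = -4633626 - (-2604)*30*9 = -4633626 - 42*(-1860)*9 = -4633626 + 78120*9 = -4633626 + 703080 = -3930546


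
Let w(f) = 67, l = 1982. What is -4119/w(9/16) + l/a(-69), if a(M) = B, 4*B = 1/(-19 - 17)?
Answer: -19126455/67 ≈ -2.8547e+5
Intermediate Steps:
B = -1/144 (B = 1/(4*(-19 - 17)) = (1/4)/(-36) = (1/4)*(-1/36) = -1/144 ≈ -0.0069444)
a(M) = -1/144
-4119/w(9/16) + l/a(-69) = -4119/67 + 1982/(-1/144) = -4119*1/67 + 1982*(-144) = -4119/67 - 285408 = -19126455/67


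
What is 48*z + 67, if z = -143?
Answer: -6797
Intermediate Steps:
48*z + 67 = 48*(-143) + 67 = -6864 + 67 = -6797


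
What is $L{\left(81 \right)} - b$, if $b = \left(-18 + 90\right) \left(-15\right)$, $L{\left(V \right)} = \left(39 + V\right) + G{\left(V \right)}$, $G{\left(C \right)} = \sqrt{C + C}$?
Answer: $1200 + 9 \sqrt{2} \approx 1212.7$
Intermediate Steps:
$G{\left(C \right)} = \sqrt{2} \sqrt{C}$ ($G{\left(C \right)} = \sqrt{2 C} = \sqrt{2} \sqrt{C}$)
$L{\left(V \right)} = 39 + V + \sqrt{2} \sqrt{V}$ ($L{\left(V \right)} = \left(39 + V\right) + \sqrt{2} \sqrt{V} = 39 + V + \sqrt{2} \sqrt{V}$)
$b = -1080$ ($b = 72 \left(-15\right) = -1080$)
$L{\left(81 \right)} - b = \left(39 + 81 + \sqrt{2} \sqrt{81}\right) - -1080 = \left(39 + 81 + \sqrt{2} \cdot 9\right) + 1080 = \left(39 + 81 + 9 \sqrt{2}\right) + 1080 = \left(120 + 9 \sqrt{2}\right) + 1080 = 1200 + 9 \sqrt{2}$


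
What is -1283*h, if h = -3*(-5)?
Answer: -19245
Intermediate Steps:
h = 15
-1283*h = -1283*15 = -19245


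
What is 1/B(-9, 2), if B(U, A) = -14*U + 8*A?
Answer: 1/142 ≈ 0.0070423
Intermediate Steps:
1/B(-9, 2) = 1/(-14*(-9) + 8*2) = 1/(126 + 16) = 1/142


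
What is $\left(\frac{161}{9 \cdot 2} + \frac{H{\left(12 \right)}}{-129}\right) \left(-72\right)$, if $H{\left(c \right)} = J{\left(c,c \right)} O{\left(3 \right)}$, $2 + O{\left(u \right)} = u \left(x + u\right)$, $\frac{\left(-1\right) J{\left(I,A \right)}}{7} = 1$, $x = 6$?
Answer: $- \frac{31892}{43} \approx -741.67$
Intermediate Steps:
$J{\left(I,A \right)} = -7$ ($J{\left(I,A \right)} = \left(-7\right) 1 = -7$)
$O{\left(u \right)} = -2 + u \left(6 + u\right)$
$H{\left(c \right)} = -175$ ($H{\left(c \right)} = - 7 \left(-2 + 3^{2} + 6 \cdot 3\right) = - 7 \left(-2 + 9 + 18\right) = \left(-7\right) 25 = -175$)
$\left(\frac{161}{9 \cdot 2} + \frac{H{\left(12 \right)}}{-129}\right) \left(-72\right) = \left(\frac{161}{9 \cdot 2} - \frac{175}{-129}\right) \left(-72\right) = \left(\frac{161}{18} - - \frac{175}{129}\right) \left(-72\right) = \left(161 \cdot \frac{1}{18} + \frac{175}{129}\right) \left(-72\right) = \left(\frac{161}{18} + \frac{175}{129}\right) \left(-72\right) = \frac{7973}{774} \left(-72\right) = - \frac{31892}{43}$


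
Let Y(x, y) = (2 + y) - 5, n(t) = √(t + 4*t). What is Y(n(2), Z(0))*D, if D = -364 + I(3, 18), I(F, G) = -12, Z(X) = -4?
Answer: 2632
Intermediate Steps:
n(t) = √5*√t (n(t) = √(5*t) = √5*√t)
Y(x, y) = -3 + y
D = -376 (D = -364 - 12 = -376)
Y(n(2), Z(0))*D = (-3 - 4)*(-376) = -7*(-376) = 2632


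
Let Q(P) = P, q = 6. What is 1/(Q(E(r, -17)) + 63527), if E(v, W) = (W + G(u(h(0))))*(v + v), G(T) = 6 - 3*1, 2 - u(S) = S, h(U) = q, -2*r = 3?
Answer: 1/63569 ≈ 1.5731e-5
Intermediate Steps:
r = -3/2 (r = -1/2*3 = -3/2 ≈ -1.5000)
h(U) = 6
u(S) = 2 - S
G(T) = 3 (G(T) = 6 - 3 = 3)
E(v, W) = 2*v*(3 + W) (E(v, W) = (W + 3)*(v + v) = (3 + W)*(2*v) = 2*v*(3 + W))
1/(Q(E(r, -17)) + 63527) = 1/(2*(-3/2)*(3 - 17) + 63527) = 1/(2*(-3/2)*(-14) + 63527) = 1/(42 + 63527) = 1/63569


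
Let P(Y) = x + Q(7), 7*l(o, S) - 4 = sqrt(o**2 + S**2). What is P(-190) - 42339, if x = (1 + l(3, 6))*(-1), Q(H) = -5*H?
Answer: -296629/7 - 3*sqrt(5)/7 ≈ -42377.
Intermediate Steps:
l(o, S) = 4/7 + sqrt(S**2 + o**2)/7 (l(o, S) = 4/7 + sqrt(o**2 + S**2)/7 = 4/7 + sqrt(S**2 + o**2)/7)
x = -11/7 - 3*sqrt(5)/7 (x = (1 + (4/7 + sqrt(6**2 + 3**2)/7))*(-1) = (1 + (4/7 + sqrt(36 + 9)/7))*(-1) = (1 + (4/7 + sqrt(45)/7))*(-1) = (1 + (4/7 + (3*sqrt(5))/7))*(-1) = (1 + (4/7 + 3*sqrt(5)/7))*(-1) = (11/7 + 3*sqrt(5)/7)*(-1) = -11/7 - 3*sqrt(5)/7 ≈ -2.5297)
P(Y) = -256/7 - 3*sqrt(5)/7 (P(Y) = (-11/7 - 3*sqrt(5)/7) - 5*7 = (-11/7 - 3*sqrt(5)/7) - 35 = -256/7 - 3*sqrt(5)/7)
P(-190) - 42339 = (-256/7 - 3*sqrt(5)/7) - 42339 = -296629/7 - 3*sqrt(5)/7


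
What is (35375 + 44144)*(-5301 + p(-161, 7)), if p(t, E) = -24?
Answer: -423438675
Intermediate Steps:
(35375 + 44144)*(-5301 + p(-161, 7)) = (35375 + 44144)*(-5301 - 24) = 79519*(-5325) = -423438675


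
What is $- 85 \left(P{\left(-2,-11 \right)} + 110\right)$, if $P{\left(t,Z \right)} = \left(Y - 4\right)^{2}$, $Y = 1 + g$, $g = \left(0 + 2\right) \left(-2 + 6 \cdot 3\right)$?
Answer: $-80835$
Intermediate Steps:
$g = 32$ ($g = 2 \left(-2 + 18\right) = 2 \cdot 16 = 32$)
$Y = 33$ ($Y = 1 + 32 = 33$)
$P{\left(t,Z \right)} = 841$ ($P{\left(t,Z \right)} = \left(33 - 4\right)^{2} = 29^{2} = 841$)
$- 85 \left(P{\left(-2,-11 \right)} + 110\right) = - 85 \left(841 + 110\right) = \left(-85\right) 951 = -80835$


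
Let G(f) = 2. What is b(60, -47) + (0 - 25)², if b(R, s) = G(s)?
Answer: 627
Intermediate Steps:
b(R, s) = 2
b(60, -47) + (0 - 25)² = 2 + (0 - 25)² = 2 + (-25)² = 2 + 625 = 627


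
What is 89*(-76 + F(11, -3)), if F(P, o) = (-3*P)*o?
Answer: 2047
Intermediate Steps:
F(P, o) = -3*P*o
89*(-76 + F(11, -3)) = 89*(-76 - 3*11*(-3)) = 89*(-76 + 99) = 89*23 = 2047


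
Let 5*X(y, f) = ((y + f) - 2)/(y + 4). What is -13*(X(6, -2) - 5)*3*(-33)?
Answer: -159588/25 ≈ -6383.5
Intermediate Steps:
X(y, f) = (-2 + f + y)/(5*(4 + y)) (X(y, f) = (((y + f) - 2)/(y + 4))/5 = (((f + y) - 2)/(4 + y))/5 = ((-2 + f + y)/(4 + y))/5 = (-2 + f + y)/(5*(4 + y)))
-13*(X(6, -2) - 5)*3*(-33) = -13*((-2 - 2 + 6)/(5*(4 + 6)) - 5)*3*(-33) = -13*((1/5)*2/10 - 5)*3*(-33) = -13*((1/5)*(1/10)*2 - 5)*3*(-33) = -13*(1/25 - 5)*3*(-33) = -(-1612)*3/25*(-33) = -13*(-372/25)*(-33) = (4836/25)*(-33) = -159588/25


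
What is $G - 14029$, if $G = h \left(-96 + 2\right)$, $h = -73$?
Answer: $-7167$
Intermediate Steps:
$G = 6862$ ($G = - 73 \left(-96 + 2\right) = \left(-73\right) \left(-94\right) = 6862$)
$G - 14029 = 6862 - 14029 = -7167$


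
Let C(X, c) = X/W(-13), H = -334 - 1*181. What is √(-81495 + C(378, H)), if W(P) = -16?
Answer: 3*I*√144922/4 ≈ 285.51*I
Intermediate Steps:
H = -515 (H = -334 - 181 = -515)
C(X, c) = -X/16 (C(X, c) = X/(-16) = X*(-1/16) = -X/16)
√(-81495 + C(378, H)) = √(-81495 - 1/16*378) = √(-81495 - 189/8) = √(-652149/8) = 3*I*√144922/4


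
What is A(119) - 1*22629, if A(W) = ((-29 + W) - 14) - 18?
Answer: -22571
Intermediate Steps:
A(W) = -61 + W (A(W) = (-43 + W) - 18 = -61 + W)
A(119) - 1*22629 = (-61 + 119) - 1*22629 = 58 - 22629 = -22571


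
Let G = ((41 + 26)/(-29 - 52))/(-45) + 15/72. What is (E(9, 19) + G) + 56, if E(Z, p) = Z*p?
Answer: 6625931/29160 ≈ 227.23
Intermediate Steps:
G = 6611/29160 (G = (67/(-81))*(-1/45) + 15*(1/72) = (67*(-1/81))*(-1/45) + 5/24 = -67/81*(-1/45) + 5/24 = 67/3645 + 5/24 = 6611/29160 ≈ 0.22671)
(E(9, 19) + G) + 56 = (9*19 + 6611/29160) + 56 = (171 + 6611/29160) + 56 = 4992971/29160 + 56 = 6625931/29160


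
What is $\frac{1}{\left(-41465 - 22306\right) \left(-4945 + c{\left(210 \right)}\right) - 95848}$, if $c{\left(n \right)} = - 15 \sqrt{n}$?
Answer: $\frac{315251747}{99191510500714759} - \frac{956565 \sqrt{210}}{99191510500714759} \approx 3.0385 \cdot 10^{-9}$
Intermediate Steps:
$\frac{1}{\left(-41465 - 22306\right) \left(-4945 + c{\left(210 \right)}\right) - 95848} = \frac{1}{\left(-41465 - 22306\right) \left(-4945 - 15 \sqrt{210}\right) - 95848} = \frac{1}{- 63771 \left(-4945 - 15 \sqrt{210}\right) - 95848} = \frac{1}{\left(315347595 + 956565 \sqrt{210}\right) - 95848} = \frac{1}{315251747 + 956565 \sqrt{210}}$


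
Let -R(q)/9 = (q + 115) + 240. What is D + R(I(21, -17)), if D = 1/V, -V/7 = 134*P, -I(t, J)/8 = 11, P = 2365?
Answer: -5330743111/2218370 ≈ -2403.0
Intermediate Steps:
I(t, J) = -88 (I(t, J) = -8*11 = -88)
R(q) = -3195 - 9*q (R(q) = -9*((q + 115) + 240) = -9*((115 + q) + 240) = -9*(355 + q) = -3195 - 9*q)
V = -2218370 (V = -938*2365 = -7*316910 = -2218370)
D = -1/2218370 (D = 1/(-2218370) = -1/2218370 ≈ -4.5078e-7)
D + R(I(21, -17)) = -1/2218370 + (-3195 - 9*(-88)) = -1/2218370 + (-3195 + 792) = -1/2218370 - 2403 = -5330743111/2218370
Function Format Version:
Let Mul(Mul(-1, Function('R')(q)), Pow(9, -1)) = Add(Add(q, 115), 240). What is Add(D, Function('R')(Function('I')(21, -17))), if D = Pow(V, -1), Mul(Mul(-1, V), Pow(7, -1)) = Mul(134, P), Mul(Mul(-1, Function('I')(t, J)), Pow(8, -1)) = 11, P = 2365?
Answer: Rational(-5330743111, 2218370) ≈ -2403.0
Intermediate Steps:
Function('I')(t, J) = -88 (Function('I')(t, J) = Mul(-8, 11) = -88)
Function('R')(q) = Add(-3195, Mul(-9, q)) (Function('R')(q) = Mul(-9, Add(Add(q, 115), 240)) = Mul(-9, Add(Add(115, q), 240)) = Mul(-9, Add(355, q)) = Add(-3195, Mul(-9, q)))
V = -2218370 (V = Mul(-7, Mul(134, 2365)) = Mul(-7, 316910) = -2218370)
D = Rational(-1, 2218370) (D = Pow(-2218370, -1) = Rational(-1, 2218370) ≈ -4.5078e-7)
Add(D, Function('R')(Function('I')(21, -17))) = Add(Rational(-1, 2218370), Add(-3195, Mul(-9, -88))) = Add(Rational(-1, 2218370), Add(-3195, 792)) = Add(Rational(-1, 2218370), -2403) = Rational(-5330743111, 2218370)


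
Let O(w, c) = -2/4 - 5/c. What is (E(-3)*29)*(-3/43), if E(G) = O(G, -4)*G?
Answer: 783/172 ≈ 4.5523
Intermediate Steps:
O(w, c) = -½ - 5/c (O(w, c) = -2*¼ - 5/c = -½ - 5/c)
E(G) = 3*G/4 (E(G) = ((½)*(-10 - 1*(-4))/(-4))*G = ((½)*(-¼)*(-10 + 4))*G = ((½)*(-¼)*(-6))*G = 3*G/4)
(E(-3)*29)*(-3/43) = (((¾)*(-3))*29)*(-3/43) = (-9/4*29)*(-3*1/43) = -261/4*(-3/43) = 783/172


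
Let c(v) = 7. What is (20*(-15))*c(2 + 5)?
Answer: -2100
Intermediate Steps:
(20*(-15))*c(2 + 5) = (20*(-15))*7 = -300*7 = -2100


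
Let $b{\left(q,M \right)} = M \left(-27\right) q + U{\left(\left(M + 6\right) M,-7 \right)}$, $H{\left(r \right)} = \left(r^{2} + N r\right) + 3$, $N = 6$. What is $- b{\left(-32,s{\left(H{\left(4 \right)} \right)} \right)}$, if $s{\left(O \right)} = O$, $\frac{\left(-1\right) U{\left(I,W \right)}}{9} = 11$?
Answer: $-37053$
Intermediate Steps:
$H{\left(r \right)} = 3 + r^{2} + 6 r$ ($H{\left(r \right)} = \left(r^{2} + 6 r\right) + 3 = 3 + r^{2} + 6 r$)
$U{\left(I,W \right)} = -99$ ($U{\left(I,W \right)} = \left(-9\right) 11 = -99$)
$b{\left(q,M \right)} = -99 - 27 M q$ ($b{\left(q,M \right)} = M \left(-27\right) q - 99 = - 27 M q - 99 = -99 - 27 M q$)
$- b{\left(-32,s{\left(H{\left(4 \right)} \right)} \right)} = - (-99 - 27 \left(3 + 4^{2} + 6 \cdot 4\right) \left(-32\right)) = - (-99 - 27 \left(3 + 16 + 24\right) \left(-32\right)) = - (-99 - 1161 \left(-32\right)) = - (-99 + 37152) = \left(-1\right) 37053 = -37053$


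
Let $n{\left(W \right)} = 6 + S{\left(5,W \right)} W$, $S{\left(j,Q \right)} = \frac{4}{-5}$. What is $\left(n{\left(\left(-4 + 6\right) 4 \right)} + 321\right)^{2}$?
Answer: $\frac{2569609}{25} \approx 1.0278 \cdot 10^{5}$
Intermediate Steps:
$S{\left(j,Q \right)} = - \frac{4}{5}$ ($S{\left(j,Q \right)} = 4 \left(- \frac{1}{5}\right) = - \frac{4}{5}$)
$n{\left(W \right)} = 6 - \frac{4 W}{5}$
$\left(n{\left(\left(-4 + 6\right) 4 \right)} + 321\right)^{2} = \left(\left(6 - \frac{4 \left(-4 + 6\right) 4}{5}\right) + 321\right)^{2} = \left(\left(6 - \frac{4 \cdot 2 \cdot 4}{5}\right) + 321\right)^{2} = \left(\left(6 - \frac{32}{5}\right) + 321\right)^{2} = \left(- \frac{2}{5} + 321\right)^{2} = \left(\frac{1603}{5}\right)^{2} = \frac{2569609}{25}$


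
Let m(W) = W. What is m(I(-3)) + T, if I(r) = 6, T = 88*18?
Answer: 1590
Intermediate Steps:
T = 1584
m(I(-3)) + T = 6 + 1584 = 1590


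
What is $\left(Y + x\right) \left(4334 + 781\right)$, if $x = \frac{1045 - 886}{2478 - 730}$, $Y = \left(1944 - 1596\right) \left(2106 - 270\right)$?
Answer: $\frac{5712668839845}{1748} \approx 3.2681 \cdot 10^{9}$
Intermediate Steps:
$Y = 638928$ ($Y = 348 \cdot 1836 = 638928$)
$x = \frac{159}{1748} \approx 0.090961$
$\left(Y + x\right) \left(4334 + 781\right) = \left(638928 + \frac{159}{1748}\right) \left(4334 + 781\right) = \frac{1116846303}{1748} \cdot 5115 = \frac{5712668839845}{1748}$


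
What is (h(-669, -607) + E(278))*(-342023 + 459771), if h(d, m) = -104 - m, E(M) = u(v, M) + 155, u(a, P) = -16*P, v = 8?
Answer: -446264920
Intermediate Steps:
E(M) = 155 - 16*M (E(M) = -16*M + 155 = 155 - 16*M)
(h(-669, -607) + E(278))*(-342023 + 459771) = ((-104 - 1*(-607)) + (155 - 16*278))*(-342023 + 459771) = ((-104 + 607) + (155 - 4448))*117748 = (503 - 4293)*117748 = -3790*117748 = -446264920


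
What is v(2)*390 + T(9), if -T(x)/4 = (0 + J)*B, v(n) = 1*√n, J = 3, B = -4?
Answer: 48 + 390*√2 ≈ 599.54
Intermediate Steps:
v(n) = √n
T(x) = 48 (T(x) = -4*(0 + 3)*(-4) = -12*(-4) = -4*(-12) = 48)
v(2)*390 + T(9) = √2*390 + 48 = 390*√2 + 48 = 48 + 390*√2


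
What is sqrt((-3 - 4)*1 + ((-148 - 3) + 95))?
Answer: 3*I*sqrt(7) ≈ 7.9373*I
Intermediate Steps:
sqrt((-3 - 4)*1 + ((-148 - 3) + 95)) = sqrt(-7*1 + (-151 + 95)) = sqrt(-7 - 56) = sqrt(-63) = 3*I*sqrt(7)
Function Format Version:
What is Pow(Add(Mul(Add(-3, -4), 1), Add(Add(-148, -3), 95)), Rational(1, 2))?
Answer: Mul(3, I, Pow(7, Rational(1, 2))) ≈ Mul(7.9373, I)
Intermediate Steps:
Pow(Add(Mul(Add(-3, -4), 1), Add(Add(-148, -3), 95)), Rational(1, 2)) = Pow(Add(Mul(-7, 1), Add(-151, 95)), Rational(1, 2)) = Pow(Add(-7, -56), Rational(1, 2)) = Pow(-63, Rational(1, 2)) = Mul(3, I, Pow(7, Rational(1, 2)))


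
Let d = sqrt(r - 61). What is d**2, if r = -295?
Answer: -356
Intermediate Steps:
d = 2*I*sqrt(89) (d = sqrt(-295 - 61) = sqrt(-356) = 2*I*sqrt(89) ≈ 18.868*I)
d**2 = (2*I*sqrt(89))**2 = -356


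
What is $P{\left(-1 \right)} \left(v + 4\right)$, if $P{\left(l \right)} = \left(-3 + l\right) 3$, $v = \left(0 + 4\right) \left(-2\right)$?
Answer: $48$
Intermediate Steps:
$v = -8$ ($v = 4 \left(-2\right) = -8$)
$P{\left(l \right)} = -9 + 3 l$
$P{\left(-1 \right)} \left(v + 4\right) = \left(-9 + 3 \left(-1\right)\right) \left(-8 + 4\right) = \left(-9 - 3\right) \left(-4\right) = \left(-12\right) \left(-4\right) = 48$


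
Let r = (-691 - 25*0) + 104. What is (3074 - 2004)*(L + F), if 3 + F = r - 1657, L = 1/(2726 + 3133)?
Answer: -14086734040/5859 ≈ -2.4043e+6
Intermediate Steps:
L = 1/5859 ≈ 0.00017068
r = -587 (r = (-691 + 0) + 104 = -691 + 104 = -587)
F = -2247 (F = -3 + (-587 - 1657) = -3 - 2244 = -2247)
(3074 - 2004)*(L + F) = (3074 - 2004)*(1/5859 - 2247) = 1070*(-13165172/5859) = -14086734040/5859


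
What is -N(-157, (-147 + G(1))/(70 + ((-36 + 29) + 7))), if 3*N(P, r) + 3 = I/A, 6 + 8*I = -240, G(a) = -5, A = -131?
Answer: 483/524 ≈ 0.92176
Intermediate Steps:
I = -123/4 (I = -¾ + (⅛)*(-240) = -¾ - 30 = -123/4 ≈ -30.750)
N(P, r) = -483/524 (N(P, r) = -1 + (-123/4/(-131))/3 = -1 + (-123/4*(-1/131))/3 = -1 + (⅓)*(123/524) = -1 + 41/524 = -483/524)
-N(-157, (-147 + G(1))/(70 + ((-36 + 29) + 7))) = -1*(-483/524) = 483/524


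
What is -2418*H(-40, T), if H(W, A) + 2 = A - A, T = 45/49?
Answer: 4836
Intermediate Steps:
T = 45/49 (T = 45*(1/49) = 45/49 ≈ 0.91837)
H(W, A) = -2 (H(W, A) = -2 + (A - A) = -2 + 0 = -2)
-2418*H(-40, T) = -2418*(-2) = 4836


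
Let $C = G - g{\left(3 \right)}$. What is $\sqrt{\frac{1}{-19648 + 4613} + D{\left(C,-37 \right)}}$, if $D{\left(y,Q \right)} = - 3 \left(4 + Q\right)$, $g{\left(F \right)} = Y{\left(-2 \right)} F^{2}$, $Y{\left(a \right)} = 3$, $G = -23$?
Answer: $\frac{4 \sqrt{1398691015}}{15035} \approx 9.9499$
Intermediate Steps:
$g{\left(F \right)} = 3 F^{2}$
$C = -50$ ($C = -23 - 3 \cdot 3^{2} = -23 - 3 \cdot 9 = -23 - 27 = -50$)
$D{\left(y,Q \right)} = -12 - 3 Q$
$\sqrt{\frac{1}{-19648 + 4613} + D{\left(C,-37 \right)}} = \sqrt{\frac{1}{-19648 + 4613} - -99} = \sqrt{\frac{1}{-15035} + \left(-12 + 111\right)} = \sqrt{- \frac{1}{15035} + 99} = \sqrt{\frac{1488464}{15035}} = \frac{4 \sqrt{1398691015}}{15035}$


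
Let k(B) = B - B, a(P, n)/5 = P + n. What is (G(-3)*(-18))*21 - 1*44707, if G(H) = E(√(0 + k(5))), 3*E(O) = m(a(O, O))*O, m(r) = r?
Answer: -44707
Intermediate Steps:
a(P, n) = 5*P + 5*n (a(P, n) = 5*(P + n) = 5*P + 5*n)
k(B) = 0
E(O) = 10*O²/3 (E(O) = ((5*O + 5*O)*O)/3 = ((10*O)*O)/3 = (10*O²)/3 = 10*O²/3)
G(H) = 0 (G(H) = 10*(√(0 + 0))²/3 = 10*(√0)²/3 = (10/3)*0² = (10/3)*0 = 0)
(G(-3)*(-18))*21 - 1*44707 = (0*(-18))*21 - 1*44707 = 0*21 - 44707 = 0 - 44707 = -44707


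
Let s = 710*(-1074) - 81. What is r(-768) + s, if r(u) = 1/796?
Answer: -607046315/796 ≈ -7.6262e+5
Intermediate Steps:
r(u) = 1/796
s = -762621 (s = -762540 - 81 = -762621)
r(-768) + s = 1/796 - 762621 = -607046315/796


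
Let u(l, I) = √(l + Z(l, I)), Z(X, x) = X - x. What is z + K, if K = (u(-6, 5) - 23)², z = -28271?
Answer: -28271 + (23 - I*√17)² ≈ -27759.0 - 189.66*I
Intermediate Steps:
u(l, I) = √(-I + 2*l) (u(l, I) = √(l + (l - I)) = √(-I + 2*l))
K = (-23 + I*√17)² (K = (√(-1*5 + 2*(-6)) - 23)² = (√(-5 - 12) - 23)² = (√(-17) - 23)² = (I*√17 - 23)² = (-23 + I*√17)² ≈ 512.0 - 189.66*I)
z + K = -28271 + (23 - I*√17)²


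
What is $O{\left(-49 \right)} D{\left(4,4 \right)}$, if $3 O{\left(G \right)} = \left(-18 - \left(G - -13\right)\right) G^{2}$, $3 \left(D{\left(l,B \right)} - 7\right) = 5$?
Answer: $124852$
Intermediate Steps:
$D{\left(l,B \right)} = \frac{26}{3}$ ($D{\left(l,B \right)} = 7 + \frac{1}{3} \cdot 5 = 7 + \frac{5}{3} = \frac{26}{3}$)
$O{\left(G \right)} = \frac{G^{2} \left(-31 - G\right)}{3}$ ($O{\left(G \right)} = \frac{\left(-18 - \left(G - -13\right)\right) G^{2}}{3} = \frac{\left(-18 - \left(G + 13\right)\right) G^{2}}{3} = \frac{\left(-18 - \left(13 + G\right)\right) G^{2}}{3} = \frac{\left(-31 - G\right) G^{2}}{3} = \frac{G^{2} \left(-31 - G\right)}{3}$)
$O{\left(-49 \right)} D{\left(4,4 \right)} = \frac{\left(-49\right)^{2} \left(-31 - -49\right)}{3} \cdot \frac{26}{3} = \frac{1}{3} \cdot 2401 \left(-31 + 49\right) \frac{26}{3} = \frac{1}{3} \cdot 2401 \cdot 18 \cdot \frac{26}{3} = 14406 \cdot \frac{26}{3} = 124852$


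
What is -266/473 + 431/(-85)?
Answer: -226473/40205 ≈ -5.6330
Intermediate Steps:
-266/473 + 431/(-85) = -266*1/473 + 431*(-1/85) = -266/473 - 431/85 = -226473/40205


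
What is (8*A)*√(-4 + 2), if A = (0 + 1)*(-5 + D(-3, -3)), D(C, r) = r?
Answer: -64*I*√2 ≈ -90.51*I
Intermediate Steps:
A = -8 (A = (0 + 1)*(-5 - 3) = 1*(-8) = -8)
(8*A)*√(-4 + 2) = (8*(-8))*√(-4 + 2) = -64*I*√2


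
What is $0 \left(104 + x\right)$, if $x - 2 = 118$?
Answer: $0$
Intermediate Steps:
$x = 120$ ($x = 2 + 118 = 120$)
$0 \left(104 + x\right) = 0 \left(104 + 120\right) = 0 \cdot 224 = 0$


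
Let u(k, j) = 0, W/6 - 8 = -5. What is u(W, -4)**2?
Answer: 0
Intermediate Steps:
W = 18 (W = 48 + 6*(-5) = 48 - 30 = 18)
u(W, -4)**2 = 0**2 = 0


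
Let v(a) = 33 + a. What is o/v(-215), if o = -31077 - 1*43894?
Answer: 5767/14 ≈ 411.93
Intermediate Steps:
o = -74971 (o = -31077 - 43894 = -74971)
o/v(-215) = -74971/(33 - 215) = -74971/(-182) = -74971*(-1/182) = 5767/14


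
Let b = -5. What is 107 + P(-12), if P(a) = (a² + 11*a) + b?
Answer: 114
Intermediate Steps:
P(a) = -5 + a² + 11*a (P(a) = (a² + 11*a) - 5 = -5 + a² + 11*a)
107 + P(-12) = 107 + (-5 + (-12)² + 11*(-12)) = 107 + (-5 + 144 - 132) = 107 + 7 = 114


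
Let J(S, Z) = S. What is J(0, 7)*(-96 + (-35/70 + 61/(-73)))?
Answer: 0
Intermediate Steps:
J(0, 7)*(-96 + (-35/70 + 61/(-73))) = 0*(-96 + (-35/70 + 61/(-73))) = 0*(-96 + (-35*1/70 + 61*(-1/73))) = 0*(-96 + (-½ - 61/73)) = 0*(-96 - 195/146) = 0*(-14211/146) = 0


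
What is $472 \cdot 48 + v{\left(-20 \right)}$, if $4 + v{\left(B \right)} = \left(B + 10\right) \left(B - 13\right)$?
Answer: $22982$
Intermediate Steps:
$v{\left(B \right)} = -4 + \left(-13 + B\right) \left(10 + B\right)$ ($v{\left(B \right)} = -4 + \left(B + 10\right) \left(B - 13\right) = -4 + \left(10 + B\right) \left(-13 + B\right) = -4 + \left(-13 + B\right) \left(10 + B\right)$)
$472 \cdot 48 + v{\left(-20 \right)} = 472 \cdot 48 - \left(74 - 400\right) = 22656 + \left(-134 + 400 + 60\right) = 22656 + 326 = 22982$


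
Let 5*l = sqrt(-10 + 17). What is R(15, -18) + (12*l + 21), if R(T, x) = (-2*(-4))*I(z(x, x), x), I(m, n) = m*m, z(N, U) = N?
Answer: 2613 + 12*sqrt(7)/5 ≈ 2619.4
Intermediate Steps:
I(m, n) = m**2
R(T, x) = 8*x**2 (R(T, x) = (-2*(-4))*x**2 = 8*x**2)
l = sqrt(7)/5 (l = sqrt(-10 + 17)/5 = sqrt(7)/5 ≈ 0.52915)
R(15, -18) + (12*l + 21) = 8*(-18)**2 + (12*(sqrt(7)/5) + 21) = 8*324 + (12*sqrt(7)/5 + 21) = 2592 + (21 + 12*sqrt(7)/5) = 2613 + 12*sqrt(7)/5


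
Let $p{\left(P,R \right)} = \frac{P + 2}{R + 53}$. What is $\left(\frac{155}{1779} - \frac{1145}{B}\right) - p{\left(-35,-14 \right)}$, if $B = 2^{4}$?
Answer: $- \frac{26135071}{370032} \approx -70.629$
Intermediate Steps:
$B = 16$
$p{\left(P,R \right)} = \frac{2 + P}{53 + R}$
$\left(\frac{155}{1779} - \frac{1145}{B}\right) - p{\left(-35,-14 \right)} = \left(\frac{155}{1779} - \frac{1145}{16}\right) - \frac{2 - 35}{53 - 14} = \left(155 \cdot \frac{1}{1779} - \frac{1145}{16}\right) - \frac{1}{39} \left(-33\right) = \left(\frac{155}{1779} - \frac{1145}{16}\right) - \frac{1}{39} \left(-33\right) = - \frac{2034475}{28464} - - \frac{11}{13} = - \frac{2034475}{28464} + \frac{11}{13} = - \frac{26135071}{370032}$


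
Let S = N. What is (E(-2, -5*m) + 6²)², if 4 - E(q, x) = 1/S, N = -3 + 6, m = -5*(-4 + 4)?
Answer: 14161/9 ≈ 1573.4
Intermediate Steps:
m = 0 (m = -5*0 = 0)
N = 3
S = 3
E(q, x) = 11/3 (E(q, x) = 4 - 1/3 = 4 - 1*⅓ = 4 - ⅓ = 11/3)
(E(-2, -5*m) + 6²)² = (11/3 + 6²)² = (11/3 + 36)² = (119/3)² = 14161/9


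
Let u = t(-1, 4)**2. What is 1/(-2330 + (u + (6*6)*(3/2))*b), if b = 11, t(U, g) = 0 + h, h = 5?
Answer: -1/1461 ≈ -0.00068446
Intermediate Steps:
t(U, g) = 5 (t(U, g) = 0 + 5 = 5)
u = 25 (u = 5**2 = 25)
1/(-2330 + (u + (6*6)*(3/2))*b) = 1/(-2330 + (25 + (6*6)*(3/2))*11) = 1/(-2330 + (25 + 36*(3*(1/2)))*11) = 1/(-2330 + (25 + 36*(3/2))*11) = 1/(-2330 + (25 + 54)*11) = 1/(-2330 + 79*11) = 1/(-2330 + 869) = 1/(-1461) = -1/1461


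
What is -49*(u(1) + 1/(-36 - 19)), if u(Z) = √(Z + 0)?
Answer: -2646/55 ≈ -48.109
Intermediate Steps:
u(Z) = √Z
-49*(u(1) + 1/(-36 - 19)) = -49*(√1 + 1/(-36 - 19)) = -49*(1 + 1/(-55)) = -49*(1 - 1/55) = -49*54/55 = -2646/55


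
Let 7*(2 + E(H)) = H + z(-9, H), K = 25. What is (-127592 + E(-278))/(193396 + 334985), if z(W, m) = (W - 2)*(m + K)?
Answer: -890653/3698667 ≈ -0.24080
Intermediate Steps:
z(W, m) = (-2 + W)*(25 + m) (z(W, m) = (W - 2)*(m + 25) = (-2 + W)*(25 + m))
E(H) = -289/7 - 10*H/7 (E(H) = -2 + (H + (-50 - 2*H + 25*(-9) - 9*H))/7 = -2 + (H + (-50 - 2*H - 225 - 9*H))/7 = -2 + (H + (-275 - 11*H))/7 = -2 + (-275 - 10*H)/7 = -2 + (-275/7 - 10*H/7) = -289/7 - 10*H/7)
(-127592 + E(-278))/(193396 + 334985) = (-127592 + (-289/7 - 10/7*(-278)))/(193396 + 334985) = (-127592 + (-289/7 + 2780/7))/528381 = (-127592 + 2491/7)*(1/528381) = -890653/7*1/528381 = -890653/3698667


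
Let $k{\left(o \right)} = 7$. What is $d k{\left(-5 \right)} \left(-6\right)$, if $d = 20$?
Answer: $-840$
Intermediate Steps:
$d k{\left(-5 \right)} \left(-6\right) = 20 \cdot 7 \left(-6\right) = 140 \left(-6\right) = -840$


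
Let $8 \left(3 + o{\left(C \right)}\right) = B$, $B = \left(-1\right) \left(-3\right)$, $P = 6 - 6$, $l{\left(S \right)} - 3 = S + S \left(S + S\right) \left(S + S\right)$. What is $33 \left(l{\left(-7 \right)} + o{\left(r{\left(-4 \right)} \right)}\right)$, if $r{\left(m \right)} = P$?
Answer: $- \frac{363957}{8} \approx -45495.0$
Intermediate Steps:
$l{\left(S \right)} = 3 + S + 4 S^{3}$ ($l{\left(S \right)} = 3 + \left(S + S \left(S + S\right) \left(S + S\right)\right) = 3 + \left(S + S 2 S 2 S\right) = 3 + \left(S + S 4 S^{2}\right) = 3 + \left(S + 4 S^{3}\right) = 3 + S + 4 S^{3}$)
$P = 0$ ($P = 6 - 6 = 0$)
$B = 3$
$r{\left(m \right)} = 0$
$o{\left(C \right)} = - \frac{21}{8}$ ($o{\left(C \right)} = -3 + \frac{1}{8} \cdot 3 = -3 + \frac{3}{8} = - \frac{21}{8}$)
$33 \left(l{\left(-7 \right)} + o{\left(r{\left(-4 \right)} \right)}\right) = 33 \left(\left(3 - 7 + 4 \left(-7\right)^{3}\right) - \frac{21}{8}\right) = 33 \left(\left(3 - 7 + 4 \left(-343\right)\right) - \frac{21}{8}\right) = 33 \left(\left(3 - 7 - 1372\right) - \frac{21}{8}\right) = 33 \left(-1376 - \frac{21}{8}\right) = 33 \left(- \frac{11029}{8}\right) = - \frac{363957}{8}$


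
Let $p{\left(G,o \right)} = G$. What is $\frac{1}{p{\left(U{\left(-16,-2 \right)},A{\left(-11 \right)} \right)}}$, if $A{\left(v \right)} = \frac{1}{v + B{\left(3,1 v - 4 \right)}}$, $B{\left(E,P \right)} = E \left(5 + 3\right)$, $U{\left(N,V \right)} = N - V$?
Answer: $- \frac{1}{14} \approx -0.071429$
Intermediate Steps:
$B{\left(E,P \right)} = 8 E$ ($B{\left(E,P \right)} = E 8 = 8 E$)
$A{\left(v \right)} = \frac{1}{24 + v}$ ($A{\left(v \right)} = \frac{1}{v + 8 \cdot 3} = \frac{1}{v + 24} = \frac{1}{24 + v}$)
$\frac{1}{p{\left(U{\left(-16,-2 \right)},A{\left(-11 \right)} \right)}} = \frac{1}{-16 - -2} = \frac{1}{-16 + 2} = \frac{1}{-14} = - \frac{1}{14}$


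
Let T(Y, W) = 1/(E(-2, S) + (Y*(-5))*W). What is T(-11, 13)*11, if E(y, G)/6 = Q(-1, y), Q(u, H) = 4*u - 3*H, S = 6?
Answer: 11/727 ≈ 0.015131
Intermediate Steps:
Q(u, H) = -3*H + 4*u
E(y, G) = -24 - 18*y (E(y, G) = 6*(-3*y + 4*(-1)) = 6*(-3*y - 4) = 6*(-4 - 3*y) = -24 - 18*y)
T(Y, W) = 1/(12 - 5*W*Y) (T(Y, W) = 1/((-24 - 18*(-2)) + (Y*(-5))*W) = 1/((-24 + 36) + (-5*Y)*W) = 1/(12 - 5*W*Y))
T(-11, 13)*11 = -1/(-12 + 5*13*(-11))*11 = -1/(-12 - 715)*11 = -1/(-727)*11 = -1*(-1/727)*11 = (1/727)*11 = 11/727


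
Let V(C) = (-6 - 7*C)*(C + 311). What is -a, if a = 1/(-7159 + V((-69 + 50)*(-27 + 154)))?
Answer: 1/35499429 ≈ 2.8169e-8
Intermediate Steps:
V(C) = (-6 - 7*C)*(311 + C)
a = -1/35499429 (a = 1/(-7159 + (-1866 - 2183*(-69 + 50)*(-27 + 154) - 7*(-69 + 50)**2*(-27 + 154)**2)) = 1/(-7159 + (-1866 - (-41477)*127 - 7*(-19*127)**2)) = 1/(-7159 + (-1866 - 2183*(-2413) - 7*(-2413)**2)) = 1/(-7159 + (-1866 + 5267579 - 7*5822569)) = 1/(-7159 + (-1866 + 5267579 - 40757983)) = 1/(-7159 - 35492270) = 1/(-35499429) = -1/35499429 ≈ -2.8169e-8)
-a = -1*(-1/35499429) = 1/35499429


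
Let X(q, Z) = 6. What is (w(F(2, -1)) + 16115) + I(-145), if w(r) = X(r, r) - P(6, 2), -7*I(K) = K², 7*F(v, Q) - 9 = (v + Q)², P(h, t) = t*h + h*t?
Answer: 91654/7 ≈ 13093.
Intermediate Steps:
P(h, t) = 2*h*t (P(h, t) = h*t + h*t = 2*h*t)
F(v, Q) = 9/7 + (Q + v)²/7 (F(v, Q) = 9/7 + (v + Q)²/7 = 9/7 + (Q + v)²/7)
I(K) = -K²/7
w(r) = -18 (w(r) = 6 - 2*6*2 = 6 - 1*24 = 6 - 24 = -18)
(w(F(2, -1)) + 16115) + I(-145) = (-18 + 16115) - ⅐*(-145)² = 16097 - ⅐*21025 = 16097 - 21025/7 = 91654/7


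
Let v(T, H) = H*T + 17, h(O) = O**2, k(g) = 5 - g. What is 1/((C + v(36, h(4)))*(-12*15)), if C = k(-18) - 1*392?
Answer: -1/40320 ≈ -2.4802e-5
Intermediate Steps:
v(T, H) = 17 + H*T
C = -369 (C = (5 - 1*(-18)) - 1*392 = (5 + 18) - 392 = 23 - 392 = -369)
1/((C + v(36, h(4)))*(-12*15)) = 1/((-369 + (17 + 4**2*36))*(-12*15)) = 1/((-369 + (17 + 16*36))*(-180)) = 1/((-369 + (17 + 576))*(-180)) = 1/((-369 + 593)*(-180)) = 1/(224*(-180)) = 1/(-40320) = -1/40320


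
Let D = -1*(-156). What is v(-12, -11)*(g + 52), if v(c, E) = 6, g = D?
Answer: 1248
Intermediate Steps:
D = 156
g = 156
v(-12, -11)*(g + 52) = 6*(156 + 52) = 6*208 = 1248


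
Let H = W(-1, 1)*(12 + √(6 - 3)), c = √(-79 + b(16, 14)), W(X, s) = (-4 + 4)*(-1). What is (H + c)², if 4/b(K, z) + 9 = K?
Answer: -549/7 ≈ -78.429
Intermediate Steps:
b(K, z) = 4/(-9 + K)
W(X, s) = 0 (W(X, s) = 0*(-1) = 0)
c = 3*I*√427/7 (c = √(-79 + 4/(-9 + 16)) = √(-79 + 4/7) = √(-549/7) = 3*I*√427/7 ≈ 8.856*I)
H = 0 (H = 0*(12 + √(6 - 3)) = 0*(12 + √3) = 0)
(H + c)² = (0 + 3*I*√427/7)² = (3*I*√427/7)² = -549/7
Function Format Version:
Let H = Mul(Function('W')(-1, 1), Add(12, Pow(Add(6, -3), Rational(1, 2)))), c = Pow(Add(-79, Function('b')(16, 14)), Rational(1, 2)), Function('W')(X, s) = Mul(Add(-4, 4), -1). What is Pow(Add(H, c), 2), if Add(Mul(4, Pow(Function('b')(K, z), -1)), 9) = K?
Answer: Rational(-549, 7) ≈ -78.429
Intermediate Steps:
Function('b')(K, z) = Mul(4, Pow(Add(-9, K), -1))
Function('W')(X, s) = 0 (Function('W')(X, s) = Mul(0, -1) = 0)
c = Mul(Rational(3, 7), I, Pow(427, Rational(1, 2))) (c = Pow(Add(-79, Mul(4, Pow(Add(-9, 16), -1))), Rational(1, 2)) = Pow(Add(-79, Mul(4, Pow(7, -1))), Rational(1, 2)) = Pow(Add(-79, Mul(4, Rational(1, 7))), Rational(1, 2)) = Pow(Add(-79, Rational(4, 7)), Rational(1, 2)) = Pow(Rational(-549, 7), Rational(1, 2)) = Mul(Rational(3, 7), I, Pow(427, Rational(1, 2))) ≈ Mul(8.8560, I))
H = 0 (H = Mul(0, Add(12, Pow(Add(6, -3), Rational(1, 2)))) = Mul(0, Add(12, Pow(3, Rational(1, 2)))) = 0)
Pow(Add(H, c), 2) = Pow(Add(0, Mul(Rational(3, 7), I, Pow(427, Rational(1, 2)))), 2) = Pow(Mul(Rational(3, 7), I, Pow(427, Rational(1, 2))), 2) = Rational(-549, 7)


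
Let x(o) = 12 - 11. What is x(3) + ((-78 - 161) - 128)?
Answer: -366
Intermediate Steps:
x(o) = 1
x(3) + ((-78 - 161) - 128) = 1 + ((-78 - 161) - 128) = 1 + (-239 - 128) = 1 - 367 = -366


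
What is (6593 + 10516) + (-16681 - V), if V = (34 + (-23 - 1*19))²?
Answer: 364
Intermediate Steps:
V = 64 (V = (34 + (-23 - 19))² = (34 - 42)² = (-8)² = 64)
(6593 + 10516) + (-16681 - V) = (6593 + 10516) + (-16681 - 1*64) = 17109 + (-16681 - 64) = 17109 - 16745 = 364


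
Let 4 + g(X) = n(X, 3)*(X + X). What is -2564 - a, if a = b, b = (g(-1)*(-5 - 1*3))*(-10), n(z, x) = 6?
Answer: -1284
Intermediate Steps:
g(X) = -4 + 12*X (g(X) = -4 + 6*(X + X) = -4 + 6*(2*X) = -4 + 12*X)
b = -1280 (b = ((-4 + 12*(-1))*(-5 - 1*3))*(-10) = ((-4 - 12)*(-5 - 3))*(-10) = -16*(-8)*(-10) = 128*(-10) = -1280)
a = -1280
-2564 - a = -2564 - 1*(-1280) = -2564 + 1280 = -1284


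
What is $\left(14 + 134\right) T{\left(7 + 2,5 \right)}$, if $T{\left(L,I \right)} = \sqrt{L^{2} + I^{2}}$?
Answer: $148 \sqrt{106} \approx 1523.8$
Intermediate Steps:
$T{\left(L,I \right)} = \sqrt{I^{2} + L^{2}}$
$\left(14 + 134\right) T{\left(7 + 2,5 \right)} = \left(14 + 134\right) \sqrt{5^{2} + \left(7 + 2\right)^{2}} = 148 \sqrt{25 + 9^{2}} = 148 \sqrt{25 + 81} = 148 \sqrt{106}$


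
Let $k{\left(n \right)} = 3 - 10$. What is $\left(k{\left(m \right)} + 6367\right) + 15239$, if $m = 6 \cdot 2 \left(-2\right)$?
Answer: $21599$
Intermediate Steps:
$m = -24$ ($m = 12 \left(-2\right) = -24$)
$k{\left(n \right)} = -7$ ($k{\left(n \right)} = 3 - 10 = -7$)
$\left(k{\left(m \right)} + 6367\right) + 15239 = \left(-7 + 6367\right) + 15239 = 6360 + 15239 = 21599$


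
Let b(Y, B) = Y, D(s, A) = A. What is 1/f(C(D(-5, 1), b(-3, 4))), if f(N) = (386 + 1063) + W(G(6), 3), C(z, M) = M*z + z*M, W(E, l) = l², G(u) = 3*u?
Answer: 1/1458 ≈ 0.00068587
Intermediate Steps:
C(z, M) = 2*M*z (C(z, M) = M*z + M*z = 2*M*z)
f(N) = 1458 (f(N) = (386 + 1063) + 3² = 1449 + 9 = 1458)
1/f(C(D(-5, 1), b(-3, 4))) = 1/1458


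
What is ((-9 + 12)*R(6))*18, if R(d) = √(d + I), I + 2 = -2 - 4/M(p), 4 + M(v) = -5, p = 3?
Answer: 18*√22 ≈ 84.427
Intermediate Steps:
M(v) = -9 (M(v) = -4 - 5 = -9)
I = -32/9 (I = -2 + (-2 - 4/(-9)) = -2 + (-2 - 4*(-1)/9) = -2 + (-2 - 1*(-4/9)) = -2 + (-2 + 4/9) = -2 - 14/9 = -32/9 ≈ -3.5556)
R(d) = √(-32/9 + d) (R(d) = √(d - 32/9) = √(-32/9 + d))
((-9 + 12)*R(6))*18 = ((-9 + 12)*(√(-32 + 9*6)/3))*18 = (3*(√(-32 + 54)/3))*18 = (3*(√22/3))*18 = √22*18 = 18*√22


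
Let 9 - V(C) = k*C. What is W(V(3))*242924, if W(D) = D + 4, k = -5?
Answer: 6801872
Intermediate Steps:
V(C) = 9 + 5*C (V(C) = 9 - (-5)*C = 9 + 5*C)
W(D) = 4 + D
W(V(3))*242924 = (4 + (9 + 5*3))*242924 = (4 + (9 + 15))*242924 = (4 + 24)*242924 = 28*242924 = 6801872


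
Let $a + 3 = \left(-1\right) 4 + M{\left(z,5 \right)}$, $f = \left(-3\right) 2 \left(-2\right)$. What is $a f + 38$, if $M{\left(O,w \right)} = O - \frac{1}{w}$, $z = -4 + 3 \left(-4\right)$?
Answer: $- \frac{1202}{5} \approx -240.4$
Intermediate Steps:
$f = 12$ ($f = \left(-6\right) \left(-2\right) = 12$)
$z = -16$ ($z = -4 - 12 = -16$)
$a = - \frac{116}{5}$ ($a = -3 - \frac{101}{5} = - \frac{116}{5} \approx -23.2$)
$a f + 38 = \left(- \frac{116}{5}\right) 12 + 38 = - \frac{1392}{5} + 38 = - \frac{1202}{5}$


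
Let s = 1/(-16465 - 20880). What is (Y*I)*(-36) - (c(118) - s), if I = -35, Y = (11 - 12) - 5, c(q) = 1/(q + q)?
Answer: -66629492781/8813420 ≈ -7560.0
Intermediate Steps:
c(q) = 1/(2*q)
Y = -6 (Y = -1 - 5 = -6)
s = -1/37345 (s = 1/(-37345) = -1/37345 ≈ -2.6777e-5)
(Y*I)*(-36) - (c(118) - s) = -6*(-35)*(-36) - ((1/2)/118 - 1*(-1/37345)) = 210*(-36) - ((1/2)*(1/118) + 1/37345) = -7560 - (1/236 + 1/37345) = -7560 - 1*37581/8813420 = -7560 - 37581/8813420 = -66629492781/8813420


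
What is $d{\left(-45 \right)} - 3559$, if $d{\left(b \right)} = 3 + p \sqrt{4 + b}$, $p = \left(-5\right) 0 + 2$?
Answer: $-3556 + 2 i \sqrt{41} \approx -3556.0 + 12.806 i$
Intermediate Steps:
$p = 2$ ($p = 0 + 2 = 2$)
$d{\left(b \right)} = 3 + 2 \sqrt{4 + b}$
$d{\left(-45 \right)} - 3559 = \left(3 + 2 \sqrt{4 - 45}\right) - 3559 = \left(3 + 2 \sqrt{-41}\right) - 3559 = \left(3 + 2 i \sqrt{41}\right) - 3559 = -3556 + 2 i \sqrt{41}$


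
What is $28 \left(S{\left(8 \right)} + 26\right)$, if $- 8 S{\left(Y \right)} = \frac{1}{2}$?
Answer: $\frac{2905}{4} \approx 726.25$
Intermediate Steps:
$S{\left(Y \right)} = - \frac{1}{16}$ ($S{\left(Y \right)} = - \frac{1}{8 \cdot 2} = \left(- \frac{1}{8}\right) \frac{1}{2} = - \frac{1}{16}$)
$28 \left(S{\left(8 \right)} + 26\right) = 28 \left(- \frac{1}{16} + 26\right) = 28 \cdot \frac{415}{16} = \frac{2905}{4}$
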